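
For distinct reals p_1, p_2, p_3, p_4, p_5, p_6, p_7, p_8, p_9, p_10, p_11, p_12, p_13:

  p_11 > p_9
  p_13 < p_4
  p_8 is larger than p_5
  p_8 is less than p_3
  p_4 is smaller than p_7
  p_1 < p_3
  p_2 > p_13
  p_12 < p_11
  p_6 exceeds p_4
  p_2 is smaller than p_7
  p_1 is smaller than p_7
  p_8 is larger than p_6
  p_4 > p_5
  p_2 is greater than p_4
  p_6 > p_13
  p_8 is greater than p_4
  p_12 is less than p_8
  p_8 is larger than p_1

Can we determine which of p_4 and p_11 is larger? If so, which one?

Following every chain through p_4: above p_4 we get p_2, p_6, p_8, p_3, p_7; below p_4 we get p_13, p_5.
p_11 is not reached, and no chain runs the other way from p_11 to p_4.
So the given relations leave the order of p_4 and p_11 undetermined.

undetermined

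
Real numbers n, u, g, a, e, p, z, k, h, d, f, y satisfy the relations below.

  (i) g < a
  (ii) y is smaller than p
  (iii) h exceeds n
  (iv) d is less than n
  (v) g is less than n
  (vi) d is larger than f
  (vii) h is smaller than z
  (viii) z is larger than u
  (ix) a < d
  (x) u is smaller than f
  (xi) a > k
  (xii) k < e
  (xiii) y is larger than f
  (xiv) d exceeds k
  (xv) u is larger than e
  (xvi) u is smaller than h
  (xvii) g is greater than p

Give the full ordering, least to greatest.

k < e < u < f < y < p < g < a < d < n < h < z

Each adjacent pair is fixed by a given relation: k < e; e < u; u < f; f < y; y < p; p < g; g < a; a < d; d < n; n < h; h < z. Chaining them end to end gives the full order.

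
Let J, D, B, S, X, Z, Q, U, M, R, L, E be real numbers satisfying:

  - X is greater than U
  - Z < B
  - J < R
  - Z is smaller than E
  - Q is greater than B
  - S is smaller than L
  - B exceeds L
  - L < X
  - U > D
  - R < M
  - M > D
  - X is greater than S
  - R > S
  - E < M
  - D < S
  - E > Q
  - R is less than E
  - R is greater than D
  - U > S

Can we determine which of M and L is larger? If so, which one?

L < B < Q < E < M, by transitivity through B, Q, E.
So M is larger.

M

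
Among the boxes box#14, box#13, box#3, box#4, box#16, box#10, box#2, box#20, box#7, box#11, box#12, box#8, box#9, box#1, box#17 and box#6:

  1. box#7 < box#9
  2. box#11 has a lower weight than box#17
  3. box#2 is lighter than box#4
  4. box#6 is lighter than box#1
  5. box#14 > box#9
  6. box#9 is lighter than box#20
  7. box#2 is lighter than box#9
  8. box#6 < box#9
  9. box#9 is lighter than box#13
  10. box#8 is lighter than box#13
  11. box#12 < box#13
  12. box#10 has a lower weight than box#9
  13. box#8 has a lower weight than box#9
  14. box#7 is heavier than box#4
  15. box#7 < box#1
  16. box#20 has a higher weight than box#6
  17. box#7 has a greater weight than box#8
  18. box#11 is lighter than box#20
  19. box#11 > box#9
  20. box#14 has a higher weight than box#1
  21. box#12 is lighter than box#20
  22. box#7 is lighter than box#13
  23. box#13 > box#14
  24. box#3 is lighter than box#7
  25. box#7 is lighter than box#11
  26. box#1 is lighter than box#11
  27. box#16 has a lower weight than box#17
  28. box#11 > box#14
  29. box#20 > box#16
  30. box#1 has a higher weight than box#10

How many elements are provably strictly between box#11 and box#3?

4

The relations place box#3 below box#11. An element lies strictly between them when it is forced above box#3 and also forced below box#11.
Above box#3: {box#7, box#1, box#9, box#14, box#13, box#20, box#17}. Below box#11: {box#2, box#10, box#4, box#8, box#6, box#7, box#1, box#9, box#14}.
Intersection: {box#7, box#1, box#9, box#14} — 4.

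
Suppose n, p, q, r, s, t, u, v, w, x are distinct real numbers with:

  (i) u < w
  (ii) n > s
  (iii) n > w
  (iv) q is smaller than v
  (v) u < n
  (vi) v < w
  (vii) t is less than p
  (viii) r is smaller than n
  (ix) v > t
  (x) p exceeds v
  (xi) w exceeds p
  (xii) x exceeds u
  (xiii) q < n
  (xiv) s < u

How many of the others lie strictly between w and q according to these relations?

2

The relations place q below w. An element lies strictly between them when it is forced above q and also forced below w.
Above q: {v, p, n}. Below w: {t, s, u, v, p}.
Intersection: {v, p} — 2.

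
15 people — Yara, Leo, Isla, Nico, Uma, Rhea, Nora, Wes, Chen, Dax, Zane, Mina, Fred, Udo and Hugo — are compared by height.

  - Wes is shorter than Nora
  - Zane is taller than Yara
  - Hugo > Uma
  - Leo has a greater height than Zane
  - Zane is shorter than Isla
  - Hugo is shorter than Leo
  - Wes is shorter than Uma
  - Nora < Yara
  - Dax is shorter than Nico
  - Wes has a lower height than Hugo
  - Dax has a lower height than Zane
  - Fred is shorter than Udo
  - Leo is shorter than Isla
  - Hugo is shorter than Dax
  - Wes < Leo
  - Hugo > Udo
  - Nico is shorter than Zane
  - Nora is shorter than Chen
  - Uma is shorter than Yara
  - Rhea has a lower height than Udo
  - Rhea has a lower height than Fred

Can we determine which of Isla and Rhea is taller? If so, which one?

Link the given pairs in sequence: Rhea < Fred; Fred < Udo; Udo < Hugo; Hugo < Dax; Dax < Nico; Nico < Zane; Zane < Leo; Leo < Isla.
Chaining these gives Rhea < Fred < Udo < Hugo < Dax < Nico < Zane < Leo < Isla.
So Isla is taller.

Isla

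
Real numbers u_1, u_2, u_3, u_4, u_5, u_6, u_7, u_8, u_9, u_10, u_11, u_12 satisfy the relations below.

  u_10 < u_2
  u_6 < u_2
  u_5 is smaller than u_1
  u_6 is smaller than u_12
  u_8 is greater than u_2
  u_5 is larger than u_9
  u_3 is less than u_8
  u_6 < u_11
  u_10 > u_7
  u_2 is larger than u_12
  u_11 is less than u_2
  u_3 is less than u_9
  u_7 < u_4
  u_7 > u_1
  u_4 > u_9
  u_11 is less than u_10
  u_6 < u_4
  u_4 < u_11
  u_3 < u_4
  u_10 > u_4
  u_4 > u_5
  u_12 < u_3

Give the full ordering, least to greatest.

Each adjacent pair is fixed by a given relation: u_6 < u_12; u_12 < u_3; u_3 < u_9; u_9 < u_5; u_5 < u_1; u_1 < u_7; u_7 < u_4; u_4 < u_11; u_11 < u_10; u_10 < u_2; u_2 < u_8. Chaining them end to end gives the full order.

u_6 < u_12 < u_3 < u_9 < u_5 < u_1 < u_7 < u_4 < u_11 < u_10 < u_2 < u_8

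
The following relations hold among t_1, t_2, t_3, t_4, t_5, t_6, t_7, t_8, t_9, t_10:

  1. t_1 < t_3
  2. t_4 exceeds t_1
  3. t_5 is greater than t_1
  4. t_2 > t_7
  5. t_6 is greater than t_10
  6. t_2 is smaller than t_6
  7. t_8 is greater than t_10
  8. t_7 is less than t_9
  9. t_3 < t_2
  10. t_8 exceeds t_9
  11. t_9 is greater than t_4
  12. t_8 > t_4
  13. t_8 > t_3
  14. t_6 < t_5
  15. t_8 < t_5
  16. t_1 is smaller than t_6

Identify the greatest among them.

t_5

t_7 is not greatest since t_7 < t_2; t_1 is not greatest since t_1 < t_3; t_3 is not greatest since t_3 < t_8; t_10 is not greatest since t_10 < t_6; t_4 is not greatest since t_4 < t_9; t_9 is not greatest since t_9 < t_8; t_2 is not greatest since t_2 < t_6; t_8 is not greatest since t_8 < t_5; t_6 is not greatest since t_6 < t_5.
Only t_5 has nothing above it, so t_5 is the greatest.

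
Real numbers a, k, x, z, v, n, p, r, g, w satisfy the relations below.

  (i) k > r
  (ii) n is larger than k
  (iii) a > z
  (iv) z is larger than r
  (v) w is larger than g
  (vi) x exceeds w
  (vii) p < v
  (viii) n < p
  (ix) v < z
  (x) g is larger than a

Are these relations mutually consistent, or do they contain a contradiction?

consistent

Every relation is compatible with r < k < n < p < v < z < a < g < w < x; the set is consistent.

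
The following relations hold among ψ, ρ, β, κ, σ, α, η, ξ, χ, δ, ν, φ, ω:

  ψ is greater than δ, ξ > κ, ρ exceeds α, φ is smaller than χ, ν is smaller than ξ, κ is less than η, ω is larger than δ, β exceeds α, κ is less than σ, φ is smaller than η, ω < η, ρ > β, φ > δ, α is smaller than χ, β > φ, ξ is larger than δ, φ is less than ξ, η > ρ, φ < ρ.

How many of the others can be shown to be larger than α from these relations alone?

4

The elements the relations force above α are χ, β, ρ, η — no chain reaches any other.
That is 4.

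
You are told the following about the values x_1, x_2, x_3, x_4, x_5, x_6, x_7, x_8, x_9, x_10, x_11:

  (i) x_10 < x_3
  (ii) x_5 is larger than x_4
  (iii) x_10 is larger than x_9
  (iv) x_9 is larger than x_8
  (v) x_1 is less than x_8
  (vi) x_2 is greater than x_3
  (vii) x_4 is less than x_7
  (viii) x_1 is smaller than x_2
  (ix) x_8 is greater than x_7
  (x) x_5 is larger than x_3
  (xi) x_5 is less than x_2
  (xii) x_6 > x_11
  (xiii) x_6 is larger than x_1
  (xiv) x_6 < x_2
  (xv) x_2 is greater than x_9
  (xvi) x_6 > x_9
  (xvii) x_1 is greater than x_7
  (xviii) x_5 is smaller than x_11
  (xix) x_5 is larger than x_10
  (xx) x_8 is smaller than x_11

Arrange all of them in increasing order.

x_4 < x_7 < x_1 < x_8 < x_9 < x_10 < x_3 < x_5 < x_11 < x_6 < x_2

The consecutive links are each given: x_4 < x_7; x_7 < x_1; x_1 < x_8; x_8 < x_9; x_9 < x_10; x_10 < x_3; x_3 < x_5; x_5 < x_11; x_11 < x_6; x_6 < x_2.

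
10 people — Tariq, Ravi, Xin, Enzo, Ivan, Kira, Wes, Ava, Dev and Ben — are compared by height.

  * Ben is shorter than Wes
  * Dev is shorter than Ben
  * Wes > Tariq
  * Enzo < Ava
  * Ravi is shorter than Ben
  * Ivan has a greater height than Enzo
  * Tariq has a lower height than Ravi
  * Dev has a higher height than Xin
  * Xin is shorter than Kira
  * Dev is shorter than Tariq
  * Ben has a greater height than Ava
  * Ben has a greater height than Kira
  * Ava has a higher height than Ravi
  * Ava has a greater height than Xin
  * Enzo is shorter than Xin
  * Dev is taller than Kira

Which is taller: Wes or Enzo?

Link the given pairs in sequence: Enzo < Xin; Xin < Kira; Kira < Dev; Dev < Tariq; Tariq < Ravi; Ravi < Ava; Ava < Ben; Ben < Wes.
Chaining these gives Enzo < Xin < Kira < Dev < Tariq < Ravi < Ava < Ben < Wes.
So Enzo < Wes; Wes is the taller of the two.

Wes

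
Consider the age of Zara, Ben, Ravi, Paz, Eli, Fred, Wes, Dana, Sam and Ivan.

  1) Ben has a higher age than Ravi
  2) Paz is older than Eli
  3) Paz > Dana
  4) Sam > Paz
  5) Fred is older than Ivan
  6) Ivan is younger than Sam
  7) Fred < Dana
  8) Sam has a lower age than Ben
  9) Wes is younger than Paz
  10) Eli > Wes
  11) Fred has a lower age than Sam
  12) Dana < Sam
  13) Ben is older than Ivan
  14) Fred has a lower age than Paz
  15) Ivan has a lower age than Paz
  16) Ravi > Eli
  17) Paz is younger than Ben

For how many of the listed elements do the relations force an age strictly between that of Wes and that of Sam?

2

Chaining upward from Wes reaches: Eli, Ravi, Paz, Ben.
Chaining downward from Sam reaches: Ivan, Fred, Eli, Dana, Paz.
Strictly between Wes and Sam are those in both lists: Eli, Paz — 2 elements.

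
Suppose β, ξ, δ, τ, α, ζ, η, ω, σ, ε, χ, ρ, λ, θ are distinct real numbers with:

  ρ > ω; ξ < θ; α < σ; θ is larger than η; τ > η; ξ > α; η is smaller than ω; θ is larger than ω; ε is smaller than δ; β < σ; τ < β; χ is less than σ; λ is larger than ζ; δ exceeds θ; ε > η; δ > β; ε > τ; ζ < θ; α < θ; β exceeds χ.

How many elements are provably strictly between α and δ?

The relations place α below δ. An element lies strictly between them when it is forced above α and also forced below δ.
Above α: {ξ, σ, θ}. Below δ: {η, ξ, χ, τ, ε, ζ, ω, β, θ}.
Intersection: {ξ, θ} — 2.

2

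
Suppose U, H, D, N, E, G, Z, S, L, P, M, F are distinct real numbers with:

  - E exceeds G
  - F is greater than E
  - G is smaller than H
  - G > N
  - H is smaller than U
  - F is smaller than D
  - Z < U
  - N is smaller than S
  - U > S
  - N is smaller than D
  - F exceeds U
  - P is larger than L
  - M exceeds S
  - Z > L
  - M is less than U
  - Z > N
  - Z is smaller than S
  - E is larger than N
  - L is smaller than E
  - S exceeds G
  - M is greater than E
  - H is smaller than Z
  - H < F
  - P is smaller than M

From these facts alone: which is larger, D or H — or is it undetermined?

H < Z and Z < S give H < S.
With S < M: H < Z < S < M.
With M < U: H < Z < S < M < U.
With U < F: H < Z < S < M < U < F.
With F < D: H < Z < S < M < U < F < D.
So D is larger.

D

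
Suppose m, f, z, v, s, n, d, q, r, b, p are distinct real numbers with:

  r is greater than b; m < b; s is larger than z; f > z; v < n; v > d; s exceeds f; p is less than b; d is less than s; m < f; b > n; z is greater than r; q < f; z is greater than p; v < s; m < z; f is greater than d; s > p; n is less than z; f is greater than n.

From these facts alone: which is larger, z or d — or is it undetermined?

The relevant relations are d < v; v < n; n < b; b < r; r < z.
Chaining these gives d < v < n < b < r < z.
So z is larger.

z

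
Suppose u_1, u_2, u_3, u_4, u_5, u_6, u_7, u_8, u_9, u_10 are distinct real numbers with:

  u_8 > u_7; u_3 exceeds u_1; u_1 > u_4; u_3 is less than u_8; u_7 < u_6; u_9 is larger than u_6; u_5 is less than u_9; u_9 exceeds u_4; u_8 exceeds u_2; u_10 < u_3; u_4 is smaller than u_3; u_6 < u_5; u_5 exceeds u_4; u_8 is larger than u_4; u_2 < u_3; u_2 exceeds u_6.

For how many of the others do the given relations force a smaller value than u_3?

6

From u_3 the given relations immediately reach u_10, u_2, u_4, u_1.
From those, u_6 — 5 in total.
From those, u_7 — 6 in total.
No other element is forced below u_3 by the given relations, so the count is 6.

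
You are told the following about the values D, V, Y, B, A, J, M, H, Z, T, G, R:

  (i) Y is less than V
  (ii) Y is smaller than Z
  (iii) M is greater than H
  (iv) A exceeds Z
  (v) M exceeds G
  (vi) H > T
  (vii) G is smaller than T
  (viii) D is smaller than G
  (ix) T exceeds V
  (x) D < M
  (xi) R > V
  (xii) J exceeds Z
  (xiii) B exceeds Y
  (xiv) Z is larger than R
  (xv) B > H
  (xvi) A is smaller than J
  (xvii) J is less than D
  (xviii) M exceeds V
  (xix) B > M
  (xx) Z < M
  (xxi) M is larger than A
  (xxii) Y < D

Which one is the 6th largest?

The consecutive relations fix a unique order: Y < V < R < Z < A < J < D < G < T < H < M < B.
The 6th largest is D.

D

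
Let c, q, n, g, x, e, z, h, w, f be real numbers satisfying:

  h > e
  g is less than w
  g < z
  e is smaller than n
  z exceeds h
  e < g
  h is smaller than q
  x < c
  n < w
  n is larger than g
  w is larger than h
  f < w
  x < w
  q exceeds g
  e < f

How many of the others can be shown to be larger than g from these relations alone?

4

Directly above g: z, n, w, q.
No other element is forced above g by the given relations, so the count is 4.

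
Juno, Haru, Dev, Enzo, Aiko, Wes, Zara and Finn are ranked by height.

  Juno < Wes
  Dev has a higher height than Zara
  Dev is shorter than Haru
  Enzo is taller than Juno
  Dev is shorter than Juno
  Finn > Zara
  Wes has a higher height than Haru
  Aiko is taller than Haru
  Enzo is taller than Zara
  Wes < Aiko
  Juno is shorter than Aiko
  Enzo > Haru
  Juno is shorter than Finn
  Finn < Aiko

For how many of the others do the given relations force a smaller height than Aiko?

6

Directly below Aiko: Haru, Juno, Finn, Wes.
One step further: Zara, Dev (6 so far).
No other element is forced below Aiko by the given relations, so the count is 6.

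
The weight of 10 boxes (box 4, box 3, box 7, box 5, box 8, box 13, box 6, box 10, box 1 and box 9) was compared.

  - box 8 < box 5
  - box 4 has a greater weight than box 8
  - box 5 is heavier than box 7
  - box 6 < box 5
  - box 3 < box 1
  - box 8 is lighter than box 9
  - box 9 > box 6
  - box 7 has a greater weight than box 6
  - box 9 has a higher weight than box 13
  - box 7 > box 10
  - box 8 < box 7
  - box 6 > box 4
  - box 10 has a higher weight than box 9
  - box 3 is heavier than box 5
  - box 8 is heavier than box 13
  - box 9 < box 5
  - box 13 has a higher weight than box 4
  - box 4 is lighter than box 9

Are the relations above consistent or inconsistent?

We have box 4 < box 13 stated directly, yet also box 13 < box 8 < box 4 by chaining the others — so box 13 < box 4. Contradiction.

inconsistent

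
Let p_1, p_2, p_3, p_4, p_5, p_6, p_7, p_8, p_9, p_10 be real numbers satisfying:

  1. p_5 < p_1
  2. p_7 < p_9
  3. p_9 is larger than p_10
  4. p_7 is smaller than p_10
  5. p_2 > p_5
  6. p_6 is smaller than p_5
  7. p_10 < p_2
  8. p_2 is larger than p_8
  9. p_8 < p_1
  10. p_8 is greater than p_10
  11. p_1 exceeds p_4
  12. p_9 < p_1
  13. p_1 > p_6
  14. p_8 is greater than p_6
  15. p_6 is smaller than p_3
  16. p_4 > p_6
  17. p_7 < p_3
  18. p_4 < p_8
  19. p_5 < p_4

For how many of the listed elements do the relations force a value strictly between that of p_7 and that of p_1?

3

The relations place p_7 below p_1. An element lies strictly between them when it is forced above p_7 and also forced below p_1.
Above p_7: {p_3, p_10, p_9, p_8, p_2}. Below p_1: {p_6, p_5, p_10, p_4, p_9, p_8}.
Intersection: {p_10, p_9, p_8} — 3.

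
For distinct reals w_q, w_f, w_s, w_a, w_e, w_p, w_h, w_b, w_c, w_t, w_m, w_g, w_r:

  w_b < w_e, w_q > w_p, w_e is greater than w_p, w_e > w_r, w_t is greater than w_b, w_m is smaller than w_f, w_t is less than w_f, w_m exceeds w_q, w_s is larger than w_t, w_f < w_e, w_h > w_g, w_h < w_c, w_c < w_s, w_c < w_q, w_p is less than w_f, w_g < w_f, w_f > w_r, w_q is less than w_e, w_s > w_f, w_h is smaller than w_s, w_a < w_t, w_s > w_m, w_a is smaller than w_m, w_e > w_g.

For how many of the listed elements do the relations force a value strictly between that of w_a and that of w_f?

The relations place w_a below w_f. An element lies strictly between them when it is forced above w_a and also forced below w_f.
Above w_a: {w_m, w_t, w_s, w_e}. Below w_f: {w_g, w_h, w_b, w_c, w_p, w_r, w_q, w_m, w_t}.
Intersection: {w_m, w_t} — 2.

2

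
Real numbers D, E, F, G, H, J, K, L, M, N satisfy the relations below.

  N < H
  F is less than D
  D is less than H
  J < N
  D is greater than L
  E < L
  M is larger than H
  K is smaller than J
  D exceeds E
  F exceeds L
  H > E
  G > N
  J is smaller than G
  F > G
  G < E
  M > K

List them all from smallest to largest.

K < J < N < G < E < L < F < D < H < M

Nothing is placed below K, so it is least; from there K < J; J < N; N < G; G < E; E < L; L < F; F < D; D < H; H < M, each given directly.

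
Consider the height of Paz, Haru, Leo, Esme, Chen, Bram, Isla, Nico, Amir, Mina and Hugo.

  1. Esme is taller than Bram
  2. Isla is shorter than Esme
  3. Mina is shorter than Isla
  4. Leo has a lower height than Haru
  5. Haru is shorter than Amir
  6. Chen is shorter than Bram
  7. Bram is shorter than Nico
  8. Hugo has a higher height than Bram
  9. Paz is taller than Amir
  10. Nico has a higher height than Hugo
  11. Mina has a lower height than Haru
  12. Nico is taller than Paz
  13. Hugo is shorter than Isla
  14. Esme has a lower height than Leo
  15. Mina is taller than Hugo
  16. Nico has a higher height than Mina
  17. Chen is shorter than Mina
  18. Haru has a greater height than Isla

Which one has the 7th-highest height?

Chaining the given pairs: Chen < Bram < Hugo < Mina < Isla < Esme < Leo < Haru < Amir < Paz < Nico.
Counting 7 from the largest end gives Isla.

Isla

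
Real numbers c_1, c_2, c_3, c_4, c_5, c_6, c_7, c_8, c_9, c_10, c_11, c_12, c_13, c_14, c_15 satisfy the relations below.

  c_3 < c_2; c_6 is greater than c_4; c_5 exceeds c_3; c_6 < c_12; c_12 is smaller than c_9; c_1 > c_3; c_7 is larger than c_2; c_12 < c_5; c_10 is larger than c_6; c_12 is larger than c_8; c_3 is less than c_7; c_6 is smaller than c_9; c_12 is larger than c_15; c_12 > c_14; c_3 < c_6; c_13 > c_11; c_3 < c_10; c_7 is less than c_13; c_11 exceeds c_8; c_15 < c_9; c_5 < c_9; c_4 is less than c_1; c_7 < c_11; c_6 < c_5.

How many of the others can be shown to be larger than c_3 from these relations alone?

10

From c_3 the given relations immediately reach c_6, c_10, c_2, c_1, c_5, c_7.
From those, c_12, c_9, c_11, c_13 — 10 in total.
No other element is forced above c_3 by the given relations, so the count is 10.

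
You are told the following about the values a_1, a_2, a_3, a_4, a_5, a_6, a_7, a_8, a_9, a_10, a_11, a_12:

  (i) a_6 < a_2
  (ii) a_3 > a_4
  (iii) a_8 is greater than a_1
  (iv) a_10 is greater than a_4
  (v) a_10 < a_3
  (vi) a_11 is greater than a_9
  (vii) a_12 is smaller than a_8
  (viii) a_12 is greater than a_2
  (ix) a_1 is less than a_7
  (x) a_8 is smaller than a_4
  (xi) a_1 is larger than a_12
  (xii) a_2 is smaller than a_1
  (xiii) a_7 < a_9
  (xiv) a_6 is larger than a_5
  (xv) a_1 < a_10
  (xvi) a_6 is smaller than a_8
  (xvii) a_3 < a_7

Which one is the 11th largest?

a_6

Chaining the given pairs: a_5 < a_6 < a_2 < a_12 < a_1 < a_8 < a_4 < a_10 < a_3 < a_7 < a_9 < a_11.
Counting 11 from the largest end gives a_6.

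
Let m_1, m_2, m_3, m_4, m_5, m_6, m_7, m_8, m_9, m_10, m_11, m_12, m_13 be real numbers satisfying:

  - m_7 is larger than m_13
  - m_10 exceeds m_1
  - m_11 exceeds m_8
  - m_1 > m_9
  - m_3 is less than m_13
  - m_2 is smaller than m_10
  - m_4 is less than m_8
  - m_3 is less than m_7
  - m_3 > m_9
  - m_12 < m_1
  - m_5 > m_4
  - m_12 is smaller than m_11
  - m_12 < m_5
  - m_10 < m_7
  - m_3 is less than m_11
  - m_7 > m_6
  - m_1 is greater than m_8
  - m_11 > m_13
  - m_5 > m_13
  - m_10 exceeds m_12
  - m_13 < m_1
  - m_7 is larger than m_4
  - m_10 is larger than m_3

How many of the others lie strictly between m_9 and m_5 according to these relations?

The relations place m_9 below m_5. An element lies strictly between them when it is forced above m_9 and also forced below m_5.
Above m_9: {m_3, m_13, m_1, m_10, m_7, m_11}. Below m_5: {m_4, m_3, m_13, m_12}.
Intersection: {m_3, m_13} — 2.

2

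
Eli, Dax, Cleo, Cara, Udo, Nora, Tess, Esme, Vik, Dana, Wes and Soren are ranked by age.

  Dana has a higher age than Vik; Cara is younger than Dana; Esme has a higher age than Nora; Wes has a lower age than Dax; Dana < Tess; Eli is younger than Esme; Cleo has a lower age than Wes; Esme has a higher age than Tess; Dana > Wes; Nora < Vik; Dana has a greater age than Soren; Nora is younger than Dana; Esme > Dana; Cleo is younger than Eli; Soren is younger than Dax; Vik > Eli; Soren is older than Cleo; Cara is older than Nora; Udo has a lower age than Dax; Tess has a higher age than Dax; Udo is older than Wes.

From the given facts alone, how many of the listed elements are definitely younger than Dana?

The elements the relations force below Dana are Nora, Cleo, Cara, Wes, Eli, Vik, Soren — no chain reaches any other.
That is 7.

7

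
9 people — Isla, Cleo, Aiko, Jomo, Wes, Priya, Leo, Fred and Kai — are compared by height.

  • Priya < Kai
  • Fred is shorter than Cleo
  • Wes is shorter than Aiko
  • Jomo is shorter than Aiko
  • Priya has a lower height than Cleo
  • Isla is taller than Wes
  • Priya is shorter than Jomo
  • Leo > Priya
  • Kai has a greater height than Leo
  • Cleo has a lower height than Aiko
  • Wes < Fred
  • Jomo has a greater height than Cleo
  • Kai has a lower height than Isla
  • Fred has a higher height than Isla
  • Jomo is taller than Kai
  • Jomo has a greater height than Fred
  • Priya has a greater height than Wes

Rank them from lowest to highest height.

Nothing is placed below Wes, so it is least; from there Wes < Priya; Priya < Leo; Leo < Kai; Kai < Isla; Isla < Fred; Fred < Cleo; Cleo < Jomo; Jomo < Aiko, each given directly.

Wes < Priya < Leo < Kai < Isla < Fred < Cleo < Jomo < Aiko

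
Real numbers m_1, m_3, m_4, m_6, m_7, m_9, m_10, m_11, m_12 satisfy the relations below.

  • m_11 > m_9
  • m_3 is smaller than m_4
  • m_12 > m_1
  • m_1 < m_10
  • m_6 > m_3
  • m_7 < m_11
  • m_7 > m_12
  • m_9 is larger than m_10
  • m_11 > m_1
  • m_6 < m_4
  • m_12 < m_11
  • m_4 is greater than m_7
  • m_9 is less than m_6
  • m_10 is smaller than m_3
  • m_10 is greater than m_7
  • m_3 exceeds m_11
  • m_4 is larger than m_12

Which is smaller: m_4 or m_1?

m_1 < m_12 and m_12 < m_7 give m_1 < m_7.
Then m_7 < m_10 extends the chain to m_10.
With m_10 < m_9: m_1 < m_12 < m_7 < m_10 < m_9.
Then m_9 < m_11 extends the chain to m_11.
Then m_11 < m_3 extends the chain to m_3.
Then m_3 < m_6 extends the chain to m_6.
Then m_6 < m_4 extends the chain to m_4.
So m_1 < m_4; m_1 is the smaller of the two.

m_1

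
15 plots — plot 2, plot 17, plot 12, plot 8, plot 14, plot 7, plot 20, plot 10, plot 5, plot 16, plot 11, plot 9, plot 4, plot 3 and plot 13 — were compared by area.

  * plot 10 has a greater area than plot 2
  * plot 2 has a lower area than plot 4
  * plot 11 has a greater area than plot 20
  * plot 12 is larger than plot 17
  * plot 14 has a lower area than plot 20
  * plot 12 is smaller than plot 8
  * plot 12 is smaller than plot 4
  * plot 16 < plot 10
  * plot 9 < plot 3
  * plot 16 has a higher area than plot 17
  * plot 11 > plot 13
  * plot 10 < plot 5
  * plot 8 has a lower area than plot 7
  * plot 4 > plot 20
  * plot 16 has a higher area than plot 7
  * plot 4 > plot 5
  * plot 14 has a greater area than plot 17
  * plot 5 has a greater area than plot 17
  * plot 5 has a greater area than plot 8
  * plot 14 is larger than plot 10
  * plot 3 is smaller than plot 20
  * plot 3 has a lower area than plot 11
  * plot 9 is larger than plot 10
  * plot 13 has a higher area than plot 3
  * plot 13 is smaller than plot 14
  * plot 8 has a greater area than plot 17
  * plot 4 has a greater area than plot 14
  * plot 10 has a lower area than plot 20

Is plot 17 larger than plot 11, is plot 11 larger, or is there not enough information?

plot 11

plot 17 < plot 12 and plot 12 < plot 8 give plot 17 < plot 8.
With plot 8 < plot 7: plot 17 < plot 12 < plot 8 < plot 7.
Then plot 7 < plot 16 extends the chain to plot 16.
Then plot 16 < plot 10 extends the chain to plot 10.
Then plot 10 < plot 9 extends the chain to plot 9.
Then plot 9 < plot 3 extends the chain to plot 3.
With plot 3 < plot 13: plot 17 < plot 12 < plot 8 < plot 7 < plot 16 < plot 10 < plot 9 < plot 3 < plot 13.
Then plot 13 < plot 14 extends the chain to plot 14.
Then plot 14 < plot 20 extends the chain to plot 20.
With plot 20 < plot 11: plot 17 < plot 12 < plot 8 < plot 7 < plot 16 < plot 10 < plot 9 < plot 3 < plot 13 < plot 14 < plot 20 < plot 11.
So plot 11 is larger.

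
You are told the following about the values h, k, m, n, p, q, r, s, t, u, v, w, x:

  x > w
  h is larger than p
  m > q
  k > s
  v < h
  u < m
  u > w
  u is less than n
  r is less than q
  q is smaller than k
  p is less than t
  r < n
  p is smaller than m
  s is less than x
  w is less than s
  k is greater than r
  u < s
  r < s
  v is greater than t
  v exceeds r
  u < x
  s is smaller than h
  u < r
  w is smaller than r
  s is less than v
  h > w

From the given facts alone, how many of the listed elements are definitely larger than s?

Directly above s: v, h, k, x.
Nothing else is reachable above s; 4 in all.

4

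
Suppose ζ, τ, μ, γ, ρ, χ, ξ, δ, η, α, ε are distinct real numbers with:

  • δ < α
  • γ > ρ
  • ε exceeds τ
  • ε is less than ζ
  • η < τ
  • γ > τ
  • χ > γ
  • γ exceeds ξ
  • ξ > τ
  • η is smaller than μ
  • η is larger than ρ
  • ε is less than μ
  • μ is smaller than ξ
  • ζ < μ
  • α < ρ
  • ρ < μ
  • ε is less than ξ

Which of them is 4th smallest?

The consecutive relations fix a unique order: δ < α < ρ < η < τ < ε < ζ < μ < ξ < γ < χ.
Counting 4 from the smallest end gives η.

η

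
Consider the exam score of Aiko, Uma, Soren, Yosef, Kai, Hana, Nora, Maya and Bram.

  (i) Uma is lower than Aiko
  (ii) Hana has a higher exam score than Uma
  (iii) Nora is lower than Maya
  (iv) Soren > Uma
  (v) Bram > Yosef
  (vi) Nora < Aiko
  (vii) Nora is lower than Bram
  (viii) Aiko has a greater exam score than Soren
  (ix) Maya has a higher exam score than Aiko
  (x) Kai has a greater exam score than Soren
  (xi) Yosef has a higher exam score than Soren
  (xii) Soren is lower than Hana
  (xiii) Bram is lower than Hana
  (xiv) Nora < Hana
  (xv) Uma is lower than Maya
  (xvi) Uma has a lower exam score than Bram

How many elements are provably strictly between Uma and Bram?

The relations place Uma below Bram. An element lies strictly between them when it is forced above Uma and also forced below Bram.
Above Uma: {Soren, Kai, Aiko, Maya, Yosef, Hana}. Below Bram: {Soren, Nora, Yosef}.
Intersection: {Soren, Yosef} — 2.

2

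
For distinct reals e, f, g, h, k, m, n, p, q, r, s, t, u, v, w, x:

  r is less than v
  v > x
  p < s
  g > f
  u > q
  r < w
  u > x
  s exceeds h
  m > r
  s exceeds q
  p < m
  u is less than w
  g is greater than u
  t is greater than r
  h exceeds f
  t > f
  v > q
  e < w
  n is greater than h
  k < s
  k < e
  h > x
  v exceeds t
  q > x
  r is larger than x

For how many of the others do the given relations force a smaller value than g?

From g the given relations immediately reach f, u.
From those, x, q — 4 in total.
No other element is forced below g by the given relations, so the count is 4.

4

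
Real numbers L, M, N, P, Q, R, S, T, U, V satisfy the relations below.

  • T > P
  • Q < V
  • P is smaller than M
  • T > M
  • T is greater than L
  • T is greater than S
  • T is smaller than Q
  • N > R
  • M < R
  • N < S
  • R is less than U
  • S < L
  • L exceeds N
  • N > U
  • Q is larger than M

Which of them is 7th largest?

Piecing the relations together gives one ordering: P < M < R < U < N < S < L < T < Q < V.
Counting 7 from the largest end gives U.

U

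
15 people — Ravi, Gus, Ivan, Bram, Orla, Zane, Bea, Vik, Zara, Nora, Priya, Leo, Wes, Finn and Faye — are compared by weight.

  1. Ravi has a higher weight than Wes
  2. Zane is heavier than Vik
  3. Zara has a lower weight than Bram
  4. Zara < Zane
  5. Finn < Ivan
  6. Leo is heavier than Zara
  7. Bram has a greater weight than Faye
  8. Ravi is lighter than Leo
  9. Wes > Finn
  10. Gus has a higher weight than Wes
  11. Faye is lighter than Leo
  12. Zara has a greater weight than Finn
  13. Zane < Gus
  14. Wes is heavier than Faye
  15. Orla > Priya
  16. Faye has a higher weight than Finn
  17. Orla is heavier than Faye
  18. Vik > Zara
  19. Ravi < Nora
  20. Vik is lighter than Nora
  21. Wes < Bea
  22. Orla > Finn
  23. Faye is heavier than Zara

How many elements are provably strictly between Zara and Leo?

3

The relations place Zara below Leo. An element lies strictly between them when it is forced above Zara and also forced below Leo.
Above Zara: {Faye, Wes, Vik, Bram, Ravi, Orla, Bea, Nora, Zane, Gus}. Below Leo: {Finn, Faye, Wes, Ravi}.
Intersection: {Faye, Wes, Ravi} — 3.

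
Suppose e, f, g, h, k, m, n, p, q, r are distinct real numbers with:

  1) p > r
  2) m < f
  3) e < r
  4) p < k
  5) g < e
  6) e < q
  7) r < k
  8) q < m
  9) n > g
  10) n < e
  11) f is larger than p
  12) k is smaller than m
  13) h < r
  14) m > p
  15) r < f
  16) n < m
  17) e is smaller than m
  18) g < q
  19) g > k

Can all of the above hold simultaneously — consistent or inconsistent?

We have e < r stated directly, yet also r < p < k < g < n < e by chaining the others — so r < e. Contradiction.

inconsistent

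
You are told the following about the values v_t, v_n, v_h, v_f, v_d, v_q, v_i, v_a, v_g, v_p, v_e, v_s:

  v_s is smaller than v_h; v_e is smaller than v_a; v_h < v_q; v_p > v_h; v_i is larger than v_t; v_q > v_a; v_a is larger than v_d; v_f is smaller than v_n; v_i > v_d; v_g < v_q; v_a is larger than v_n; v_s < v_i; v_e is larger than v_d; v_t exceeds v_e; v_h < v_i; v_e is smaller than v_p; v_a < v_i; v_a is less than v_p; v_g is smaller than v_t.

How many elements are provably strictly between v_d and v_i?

3

Chaining upward from v_d reaches: v_e, v_a, v_t, v_p, v_q.
Chaining downward from v_i reaches: v_e, v_f, v_s, v_h, v_g, v_n, v_a, v_t.
Strictly between v_d and v_i are those in both lists: v_e, v_a, v_t — 3 elements.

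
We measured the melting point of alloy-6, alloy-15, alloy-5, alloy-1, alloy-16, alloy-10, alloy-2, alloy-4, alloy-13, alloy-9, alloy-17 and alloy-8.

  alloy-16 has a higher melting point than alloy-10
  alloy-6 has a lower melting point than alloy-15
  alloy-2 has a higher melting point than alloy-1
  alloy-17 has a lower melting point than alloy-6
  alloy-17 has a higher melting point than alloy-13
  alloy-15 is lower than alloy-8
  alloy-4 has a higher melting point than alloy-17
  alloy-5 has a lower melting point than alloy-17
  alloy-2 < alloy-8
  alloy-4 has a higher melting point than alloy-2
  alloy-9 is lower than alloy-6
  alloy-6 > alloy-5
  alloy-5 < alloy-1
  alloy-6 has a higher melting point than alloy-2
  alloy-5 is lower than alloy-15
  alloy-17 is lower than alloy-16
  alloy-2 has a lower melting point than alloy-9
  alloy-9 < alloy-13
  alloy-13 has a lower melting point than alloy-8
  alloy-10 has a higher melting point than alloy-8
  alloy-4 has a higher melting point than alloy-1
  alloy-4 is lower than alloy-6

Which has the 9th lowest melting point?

Piecing the relations together gives one ordering: alloy-5 < alloy-1 < alloy-2 < alloy-9 < alloy-13 < alloy-17 < alloy-4 < alloy-6 < alloy-15 < alloy-8 < alloy-10 < alloy-16.
The 9th smallest is alloy-15.

alloy-15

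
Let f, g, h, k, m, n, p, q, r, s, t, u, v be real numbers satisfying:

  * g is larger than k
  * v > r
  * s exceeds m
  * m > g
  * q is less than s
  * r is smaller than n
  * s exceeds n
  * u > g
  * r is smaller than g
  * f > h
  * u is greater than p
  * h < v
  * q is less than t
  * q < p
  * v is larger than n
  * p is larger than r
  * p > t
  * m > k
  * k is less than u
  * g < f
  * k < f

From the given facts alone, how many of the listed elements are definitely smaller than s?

The elements the relations force below s are q, r, n, k, g, m — no chain reaches any other.
That is 6.

6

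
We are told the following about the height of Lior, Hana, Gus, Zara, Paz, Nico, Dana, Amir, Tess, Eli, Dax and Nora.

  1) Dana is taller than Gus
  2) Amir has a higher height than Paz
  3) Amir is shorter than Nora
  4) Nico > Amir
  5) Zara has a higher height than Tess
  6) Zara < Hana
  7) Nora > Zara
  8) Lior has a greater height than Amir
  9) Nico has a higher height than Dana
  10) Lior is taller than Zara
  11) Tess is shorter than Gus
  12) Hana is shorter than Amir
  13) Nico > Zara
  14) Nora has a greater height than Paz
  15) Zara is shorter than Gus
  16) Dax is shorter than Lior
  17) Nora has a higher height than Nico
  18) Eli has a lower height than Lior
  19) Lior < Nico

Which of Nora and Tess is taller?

Nora

The relevant relations are Tess < Zara; Zara < Hana; Hana < Amir; Amir < Lior; Lior < Nico; Nico < Nora.
Chaining these gives Tess < Zara < Hana < Amir < Lior < Nico < Nora.
So Tess < Nora; Nora is the taller of the two.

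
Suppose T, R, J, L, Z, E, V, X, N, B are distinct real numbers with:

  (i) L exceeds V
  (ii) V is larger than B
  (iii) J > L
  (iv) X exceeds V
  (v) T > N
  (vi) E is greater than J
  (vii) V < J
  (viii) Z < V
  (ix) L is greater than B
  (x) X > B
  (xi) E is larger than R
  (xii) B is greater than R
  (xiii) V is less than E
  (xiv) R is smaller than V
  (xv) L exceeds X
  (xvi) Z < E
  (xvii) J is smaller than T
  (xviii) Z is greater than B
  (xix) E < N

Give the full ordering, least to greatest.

R < B < Z < V < X < L < J < E < N < T

Nothing is placed below R, so it is least; from there R < B; B < Z; Z < V; V < X; X < L; L < J; J < E; E < N; N < T, each given directly.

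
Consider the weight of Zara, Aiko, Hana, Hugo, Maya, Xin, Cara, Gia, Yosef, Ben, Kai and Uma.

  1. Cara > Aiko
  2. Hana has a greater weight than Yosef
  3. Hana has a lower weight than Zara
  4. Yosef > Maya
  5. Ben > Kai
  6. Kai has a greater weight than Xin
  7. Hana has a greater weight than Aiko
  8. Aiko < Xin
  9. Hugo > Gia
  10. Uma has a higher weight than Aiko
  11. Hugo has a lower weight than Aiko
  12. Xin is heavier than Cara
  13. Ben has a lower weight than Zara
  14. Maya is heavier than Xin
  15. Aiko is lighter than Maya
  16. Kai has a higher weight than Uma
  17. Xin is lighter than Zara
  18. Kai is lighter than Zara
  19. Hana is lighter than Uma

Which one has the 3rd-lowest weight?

Aiko

Piecing the relations together gives one ordering: Gia < Hugo < Aiko < Cara < Xin < Maya < Yosef < Hana < Uma < Kai < Ben < Zara.
The 3rd smallest is Aiko.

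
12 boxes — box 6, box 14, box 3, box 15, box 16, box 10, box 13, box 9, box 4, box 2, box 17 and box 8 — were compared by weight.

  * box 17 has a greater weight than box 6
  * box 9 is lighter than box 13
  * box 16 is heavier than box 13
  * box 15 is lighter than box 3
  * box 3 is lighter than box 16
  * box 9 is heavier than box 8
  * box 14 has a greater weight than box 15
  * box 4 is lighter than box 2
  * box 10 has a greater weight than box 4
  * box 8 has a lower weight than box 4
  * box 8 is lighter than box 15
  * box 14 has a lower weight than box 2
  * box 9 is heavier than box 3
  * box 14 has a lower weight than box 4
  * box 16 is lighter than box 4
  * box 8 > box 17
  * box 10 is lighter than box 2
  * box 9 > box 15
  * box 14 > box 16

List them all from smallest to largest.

box 6 < box 17 < box 8 < box 15 < box 3 < box 9 < box 13 < box 16 < box 14 < box 4 < box 10 < box 2

The consecutive links are each given: box 6 < box 17; box 17 < box 8; box 8 < box 15; box 15 < box 3; box 3 < box 9; box 9 < box 13; box 13 < box 16; box 16 < box 14; box 14 < box 4; box 4 < box 10; box 10 < box 2.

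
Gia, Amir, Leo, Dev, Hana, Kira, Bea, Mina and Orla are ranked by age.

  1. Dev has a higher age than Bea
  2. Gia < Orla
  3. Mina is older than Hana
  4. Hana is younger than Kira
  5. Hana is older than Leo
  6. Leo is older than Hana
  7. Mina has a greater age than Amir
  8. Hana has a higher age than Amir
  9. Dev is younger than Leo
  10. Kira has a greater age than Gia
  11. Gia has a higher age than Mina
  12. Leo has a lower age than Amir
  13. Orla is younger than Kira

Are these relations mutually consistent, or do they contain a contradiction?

inconsistent

We have Hana < Leo stated directly, yet also Leo < Amir < Hana by chaining the others — so Leo < Hana. Contradiction.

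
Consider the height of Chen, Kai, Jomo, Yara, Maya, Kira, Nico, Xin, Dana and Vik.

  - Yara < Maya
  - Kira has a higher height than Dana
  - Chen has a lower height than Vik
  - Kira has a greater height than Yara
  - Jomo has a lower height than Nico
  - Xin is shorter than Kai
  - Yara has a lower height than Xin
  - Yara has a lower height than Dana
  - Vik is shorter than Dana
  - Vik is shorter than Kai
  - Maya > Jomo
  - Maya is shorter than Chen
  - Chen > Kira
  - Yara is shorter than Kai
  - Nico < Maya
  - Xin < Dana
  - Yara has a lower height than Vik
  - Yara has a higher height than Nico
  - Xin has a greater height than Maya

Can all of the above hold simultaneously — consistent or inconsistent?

inconsistent

We have Vik < Dana stated directly, yet also Dana < Kira < Chen < Vik by chaining the others — so Dana < Vik. Contradiction.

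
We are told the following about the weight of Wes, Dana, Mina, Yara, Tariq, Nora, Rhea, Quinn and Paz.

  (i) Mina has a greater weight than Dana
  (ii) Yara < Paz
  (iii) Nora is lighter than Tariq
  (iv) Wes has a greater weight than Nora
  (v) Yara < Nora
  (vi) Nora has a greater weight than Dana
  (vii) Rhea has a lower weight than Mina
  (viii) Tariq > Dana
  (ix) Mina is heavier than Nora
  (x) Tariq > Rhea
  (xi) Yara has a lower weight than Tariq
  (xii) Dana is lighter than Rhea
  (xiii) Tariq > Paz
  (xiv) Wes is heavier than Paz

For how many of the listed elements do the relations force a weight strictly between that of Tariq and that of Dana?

2

Chaining upward from Dana reaches: Nora, Wes, Rhea, Mina.
Chaining downward from Tariq reaches: Yara, Paz, Nora, Rhea.
Strictly between Dana and Tariq are those in both lists: Nora, Rhea — 2 elements.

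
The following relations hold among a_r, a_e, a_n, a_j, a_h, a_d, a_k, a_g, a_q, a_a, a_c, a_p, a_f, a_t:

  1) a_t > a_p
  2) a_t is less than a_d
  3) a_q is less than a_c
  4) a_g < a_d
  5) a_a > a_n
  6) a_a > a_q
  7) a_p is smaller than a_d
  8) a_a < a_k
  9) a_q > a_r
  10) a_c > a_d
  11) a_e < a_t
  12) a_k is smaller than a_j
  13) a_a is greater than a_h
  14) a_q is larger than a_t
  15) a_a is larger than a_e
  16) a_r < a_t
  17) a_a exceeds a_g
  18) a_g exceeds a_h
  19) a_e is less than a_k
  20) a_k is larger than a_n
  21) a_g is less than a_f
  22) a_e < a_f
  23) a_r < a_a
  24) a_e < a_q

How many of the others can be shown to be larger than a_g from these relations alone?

6

Directly above a_g: a_f, a_d, a_a.
One step further: a_k, a_c (5 so far).
One step further: a_j (6 so far).
Nothing else is reachable above a_g; 6 in all.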